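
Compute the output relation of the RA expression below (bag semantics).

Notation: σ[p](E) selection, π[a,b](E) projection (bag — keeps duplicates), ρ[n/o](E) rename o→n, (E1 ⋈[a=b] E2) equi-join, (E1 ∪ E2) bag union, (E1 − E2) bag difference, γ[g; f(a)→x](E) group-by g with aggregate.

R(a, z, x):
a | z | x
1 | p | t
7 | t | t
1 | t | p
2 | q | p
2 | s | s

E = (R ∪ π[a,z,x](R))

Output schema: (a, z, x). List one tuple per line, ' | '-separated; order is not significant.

Stepwise |·|:
  R → 5
  R → 5
  π[a,z,x](R) → 5
  (R ∪ π[a,z,x](R)) → 10

== RESULT ==
a | z | x
1 | p | t
1 | p | t
1 | t | p
1 | t | p
2 | q | p
2 | q | p
2 | s | s
2 | s | s
7 | t | t
7 | t | t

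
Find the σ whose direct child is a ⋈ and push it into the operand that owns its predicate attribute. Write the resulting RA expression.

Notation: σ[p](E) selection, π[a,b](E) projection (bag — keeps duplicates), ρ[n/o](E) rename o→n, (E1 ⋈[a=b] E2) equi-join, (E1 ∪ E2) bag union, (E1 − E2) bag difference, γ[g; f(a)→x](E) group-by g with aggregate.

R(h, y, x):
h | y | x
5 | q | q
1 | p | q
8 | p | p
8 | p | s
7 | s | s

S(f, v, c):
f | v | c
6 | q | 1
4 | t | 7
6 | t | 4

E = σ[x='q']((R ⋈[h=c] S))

σ filters on x, owned by the left side.
E' = (σ[x='q'](R) ⋈[h=c] S)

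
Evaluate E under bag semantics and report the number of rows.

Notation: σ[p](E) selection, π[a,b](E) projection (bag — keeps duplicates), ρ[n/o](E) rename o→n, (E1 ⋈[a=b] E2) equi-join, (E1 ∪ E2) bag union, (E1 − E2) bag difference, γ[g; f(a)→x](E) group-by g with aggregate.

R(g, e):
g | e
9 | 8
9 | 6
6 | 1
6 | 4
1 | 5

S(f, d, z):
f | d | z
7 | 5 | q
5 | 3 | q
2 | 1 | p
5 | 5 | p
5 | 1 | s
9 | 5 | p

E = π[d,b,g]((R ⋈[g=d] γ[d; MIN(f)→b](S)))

Subexpression sizes:
  R → 5
  S → 6
  γ[d; MIN(f)→b](S) → 3
  (R ⋈[g=d] γ[d; MIN(f)→b](S)) → 1
  π[d,b,g]((R ⋈[g=d] γ[d; MIN(f)→b](S))) → 1

|E| = 1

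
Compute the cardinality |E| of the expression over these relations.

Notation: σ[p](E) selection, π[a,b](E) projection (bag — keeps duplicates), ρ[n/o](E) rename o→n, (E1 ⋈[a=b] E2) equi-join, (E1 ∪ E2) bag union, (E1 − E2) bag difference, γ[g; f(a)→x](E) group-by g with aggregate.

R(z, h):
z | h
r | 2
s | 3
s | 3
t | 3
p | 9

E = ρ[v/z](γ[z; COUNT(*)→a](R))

Row counts bottom-up:
  R → 5
  γ[z; COUNT(*)→a](R) → 4
  ρ[v/z](γ[z; COUNT(*)→a](R)) → 4

|E| = 4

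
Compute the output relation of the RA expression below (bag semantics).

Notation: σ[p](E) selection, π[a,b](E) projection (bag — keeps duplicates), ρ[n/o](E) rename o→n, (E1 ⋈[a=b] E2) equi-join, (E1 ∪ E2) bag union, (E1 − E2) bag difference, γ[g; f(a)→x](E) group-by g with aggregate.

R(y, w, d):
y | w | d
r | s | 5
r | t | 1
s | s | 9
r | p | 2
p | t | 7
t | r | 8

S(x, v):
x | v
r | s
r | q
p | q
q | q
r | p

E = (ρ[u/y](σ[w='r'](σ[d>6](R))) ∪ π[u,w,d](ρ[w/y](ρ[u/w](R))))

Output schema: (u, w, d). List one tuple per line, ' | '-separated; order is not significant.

Per-node cardinality:
  R → 6
  σ[d>6](R) → 3
  σ[w='r'](σ[d>6](R)) → 1
  ρ[u/y](σ[w='r'](σ[d>6](R))) → 1
  R → 6
  ρ[u/w](R) → 6
  ρ[w/y](ρ[u/w](R)) → 6
  π[u,w,d](ρ[w/y](ρ[u/w](R))) → 6
  (ρ[u/y](σ[w='r'](σ[d>6](R))) ∪ π[u,w,d](ρ[w/y](ρ[u/w](R)))) → 7

== RESULT ==
u | w | d
p | r | 2
r | t | 8
s | r | 5
s | s | 9
t | p | 7
t | r | 1
t | r | 8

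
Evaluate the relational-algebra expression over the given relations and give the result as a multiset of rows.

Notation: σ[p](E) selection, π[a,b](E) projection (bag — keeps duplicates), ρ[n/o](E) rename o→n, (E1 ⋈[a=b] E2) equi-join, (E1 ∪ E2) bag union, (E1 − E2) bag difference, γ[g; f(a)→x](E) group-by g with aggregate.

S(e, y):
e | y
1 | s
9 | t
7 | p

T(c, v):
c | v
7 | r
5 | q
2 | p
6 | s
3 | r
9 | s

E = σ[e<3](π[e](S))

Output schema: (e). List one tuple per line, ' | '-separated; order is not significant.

Row counts bottom-up:
  S → 3
  π[e](S) → 3
  σ[e<3](π[e](S)) → 1

== RESULT ==
e
1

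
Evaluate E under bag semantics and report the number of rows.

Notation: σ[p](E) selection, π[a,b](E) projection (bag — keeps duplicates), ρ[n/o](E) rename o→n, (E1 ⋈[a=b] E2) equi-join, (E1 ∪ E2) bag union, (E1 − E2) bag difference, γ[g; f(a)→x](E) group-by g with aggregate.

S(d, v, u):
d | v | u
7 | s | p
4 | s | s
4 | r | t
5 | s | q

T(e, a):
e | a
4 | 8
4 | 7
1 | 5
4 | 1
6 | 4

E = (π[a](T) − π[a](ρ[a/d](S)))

Stepwise |·|:
  T → 5
  π[a](T) → 5
  S → 4
  ρ[a/d](S) → 4
  π[a](ρ[a/d](S)) → 4
  (π[a](T) − π[a](ρ[a/d](S))) → 2

|E| = 2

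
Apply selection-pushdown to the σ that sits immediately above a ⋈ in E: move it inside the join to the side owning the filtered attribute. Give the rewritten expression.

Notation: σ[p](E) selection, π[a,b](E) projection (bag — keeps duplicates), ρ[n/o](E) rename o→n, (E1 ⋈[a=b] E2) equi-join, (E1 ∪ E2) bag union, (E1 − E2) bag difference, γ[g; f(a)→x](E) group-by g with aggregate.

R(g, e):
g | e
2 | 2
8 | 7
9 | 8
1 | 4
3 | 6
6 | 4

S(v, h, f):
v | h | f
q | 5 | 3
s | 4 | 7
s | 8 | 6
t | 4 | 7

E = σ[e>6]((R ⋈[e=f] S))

σ filters on e, owned by the left side.
E' = (σ[e>6](R) ⋈[e=f] S)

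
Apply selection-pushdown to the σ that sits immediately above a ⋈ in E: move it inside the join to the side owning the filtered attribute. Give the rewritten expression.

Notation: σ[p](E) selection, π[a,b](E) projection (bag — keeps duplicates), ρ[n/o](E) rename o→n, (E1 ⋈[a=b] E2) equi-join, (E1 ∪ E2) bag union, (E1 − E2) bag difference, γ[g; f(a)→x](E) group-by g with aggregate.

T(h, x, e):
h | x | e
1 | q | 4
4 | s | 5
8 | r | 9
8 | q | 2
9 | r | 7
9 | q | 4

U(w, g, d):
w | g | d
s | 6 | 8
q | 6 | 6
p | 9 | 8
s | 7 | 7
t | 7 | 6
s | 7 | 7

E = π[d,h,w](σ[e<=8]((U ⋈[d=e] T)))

σ filters on e, owned by the right side.
E' = π[d,h,w]((U ⋈[d=e] σ[e<=8](T)))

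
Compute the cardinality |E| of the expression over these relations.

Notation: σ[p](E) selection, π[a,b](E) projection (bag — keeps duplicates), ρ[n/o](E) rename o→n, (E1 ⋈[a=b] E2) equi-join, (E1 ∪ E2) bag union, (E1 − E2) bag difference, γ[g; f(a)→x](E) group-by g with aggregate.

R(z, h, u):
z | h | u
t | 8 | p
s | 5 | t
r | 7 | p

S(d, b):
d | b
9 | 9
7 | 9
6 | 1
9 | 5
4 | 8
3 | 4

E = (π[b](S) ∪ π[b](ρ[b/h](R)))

Row counts bottom-up:
  S → 6
  π[b](S) → 6
  R → 3
  ρ[b/h](R) → 3
  π[b](ρ[b/h](R)) → 3
  (π[b](S) ∪ π[b](ρ[b/h](R))) → 9

|E| = 9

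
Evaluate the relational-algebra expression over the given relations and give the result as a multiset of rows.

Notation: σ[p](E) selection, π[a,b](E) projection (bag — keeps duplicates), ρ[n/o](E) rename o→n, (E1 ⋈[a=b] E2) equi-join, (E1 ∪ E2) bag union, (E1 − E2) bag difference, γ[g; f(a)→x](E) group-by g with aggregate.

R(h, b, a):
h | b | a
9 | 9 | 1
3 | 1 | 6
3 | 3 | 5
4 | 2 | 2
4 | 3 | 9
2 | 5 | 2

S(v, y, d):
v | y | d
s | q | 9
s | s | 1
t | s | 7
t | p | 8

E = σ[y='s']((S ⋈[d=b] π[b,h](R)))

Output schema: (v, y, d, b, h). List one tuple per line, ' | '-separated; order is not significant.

Subexpression sizes:
  S → 4
  R → 6
  π[b,h](R) → 6
  (S ⋈[d=b] π[b,h](R)) → 2
  σ[y='s']((S ⋈[d=b] π[b,h](R))) → 1

== RESULT ==
v | y | d | b | h
s | s | 1 | 1 | 3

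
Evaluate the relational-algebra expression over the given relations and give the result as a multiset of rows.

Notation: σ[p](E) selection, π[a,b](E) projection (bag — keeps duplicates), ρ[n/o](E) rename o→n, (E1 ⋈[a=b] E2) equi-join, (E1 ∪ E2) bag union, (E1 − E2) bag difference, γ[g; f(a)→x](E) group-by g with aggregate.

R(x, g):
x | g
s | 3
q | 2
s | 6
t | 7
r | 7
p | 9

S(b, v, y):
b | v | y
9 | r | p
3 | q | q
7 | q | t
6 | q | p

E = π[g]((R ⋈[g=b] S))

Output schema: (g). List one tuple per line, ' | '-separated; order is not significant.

Subexpression sizes:
  R → 6
  S → 4
  (R ⋈[g=b] S) → 5
  π[g]((R ⋈[g=b] S)) → 5

== RESULT ==
g
3
6
7
7
9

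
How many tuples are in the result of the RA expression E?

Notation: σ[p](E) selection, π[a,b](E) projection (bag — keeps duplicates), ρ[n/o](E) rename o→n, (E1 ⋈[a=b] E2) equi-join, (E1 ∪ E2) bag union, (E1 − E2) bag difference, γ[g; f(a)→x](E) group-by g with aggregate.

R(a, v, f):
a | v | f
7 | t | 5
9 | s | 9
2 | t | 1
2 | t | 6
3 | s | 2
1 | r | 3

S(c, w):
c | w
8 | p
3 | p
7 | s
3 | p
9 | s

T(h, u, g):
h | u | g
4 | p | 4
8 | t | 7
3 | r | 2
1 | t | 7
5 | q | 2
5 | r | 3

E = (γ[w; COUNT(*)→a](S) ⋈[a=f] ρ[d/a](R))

Row counts bottom-up:
  S → 5
  γ[w; COUNT(*)→a](S) → 2
  R → 6
  ρ[d/a](R) → 6
  (γ[w; COUNT(*)→a](S) ⋈[a=f] ρ[d/a](R)) → 2

|E| = 2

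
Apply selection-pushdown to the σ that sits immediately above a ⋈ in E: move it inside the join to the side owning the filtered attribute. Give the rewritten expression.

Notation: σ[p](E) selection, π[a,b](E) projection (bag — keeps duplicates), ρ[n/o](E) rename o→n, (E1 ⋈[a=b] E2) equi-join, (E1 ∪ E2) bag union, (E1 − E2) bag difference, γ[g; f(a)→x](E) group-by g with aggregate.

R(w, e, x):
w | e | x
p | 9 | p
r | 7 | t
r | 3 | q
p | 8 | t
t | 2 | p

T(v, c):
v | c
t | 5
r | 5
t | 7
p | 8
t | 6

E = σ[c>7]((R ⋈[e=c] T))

σ filters on c, owned by the right side.
E' = (R ⋈[e=c] σ[c>7](T))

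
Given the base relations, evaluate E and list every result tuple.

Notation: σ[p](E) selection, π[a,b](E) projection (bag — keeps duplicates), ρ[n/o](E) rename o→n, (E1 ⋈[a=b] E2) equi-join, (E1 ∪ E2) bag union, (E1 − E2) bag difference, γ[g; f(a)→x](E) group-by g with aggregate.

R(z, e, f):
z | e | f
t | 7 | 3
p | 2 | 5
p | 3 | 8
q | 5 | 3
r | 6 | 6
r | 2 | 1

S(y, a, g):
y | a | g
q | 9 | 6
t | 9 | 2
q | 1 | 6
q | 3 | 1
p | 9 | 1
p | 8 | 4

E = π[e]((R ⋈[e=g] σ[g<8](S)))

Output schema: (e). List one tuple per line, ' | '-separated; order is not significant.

Stepwise |·|:
  R → 6
  S → 6
  σ[g<8](S) → 6
  (R ⋈[e=g] σ[g<8](S)) → 4
  π[e]((R ⋈[e=g] σ[g<8](S))) → 4

== RESULT ==
e
2
2
6
6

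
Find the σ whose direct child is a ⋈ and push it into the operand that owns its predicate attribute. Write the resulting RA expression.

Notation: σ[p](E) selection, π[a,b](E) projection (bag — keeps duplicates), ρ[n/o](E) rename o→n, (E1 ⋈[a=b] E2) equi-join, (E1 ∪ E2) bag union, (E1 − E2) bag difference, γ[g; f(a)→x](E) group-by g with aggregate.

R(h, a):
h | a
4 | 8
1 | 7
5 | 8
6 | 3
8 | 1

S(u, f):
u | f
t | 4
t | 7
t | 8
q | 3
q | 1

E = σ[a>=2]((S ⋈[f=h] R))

σ filters on a, owned by the right side.
E' = (S ⋈[f=h] σ[a>=2](R))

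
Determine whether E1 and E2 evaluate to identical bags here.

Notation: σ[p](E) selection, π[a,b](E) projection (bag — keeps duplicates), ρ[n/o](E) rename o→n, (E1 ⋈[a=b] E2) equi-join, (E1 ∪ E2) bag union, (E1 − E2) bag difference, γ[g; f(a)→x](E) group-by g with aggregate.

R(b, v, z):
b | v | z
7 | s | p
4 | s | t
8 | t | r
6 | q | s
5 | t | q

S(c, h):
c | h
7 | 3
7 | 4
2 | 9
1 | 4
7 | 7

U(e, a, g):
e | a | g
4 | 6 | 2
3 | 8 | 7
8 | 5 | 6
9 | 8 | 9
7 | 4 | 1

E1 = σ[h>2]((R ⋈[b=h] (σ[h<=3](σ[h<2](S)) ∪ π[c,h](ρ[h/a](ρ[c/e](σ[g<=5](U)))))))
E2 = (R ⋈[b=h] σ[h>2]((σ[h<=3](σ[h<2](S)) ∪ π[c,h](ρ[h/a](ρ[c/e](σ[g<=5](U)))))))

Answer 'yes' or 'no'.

E1 subexpression sizes:
  R → 5
  S → 5
  σ[h<2](S) → 0
  σ[h<=3](σ[h<2](S)) → 0
  U → 5
  σ[g<=5](U) → 2
  ρ[c/e](σ[g<=5](U)) → 2
  ρ[h/a](ρ[c/e](σ[g<=5](U))) → 2
  π[c,h](ρ[h/a](ρ[c/e](σ[g<=5](U)))) → 2
  (σ[h<=3](σ[h<2](S)) ∪ π[c,h](ρ[h/a](ρ[c/e](σ[g<=5](U))))) → 2
  (R ⋈[b=h] (σ[h<=3](σ[h<2](S)) ∪ π[c,h](ρ[h/a](ρ[c/e](σ[g<=5](U)))))) → 2
  σ[h>2]((R ⋈[b=h] (σ[h<=3](σ[h<2](S)) ∪ π[c,h](ρ[h/a](ρ[c/e](σ[g<=5](U))))))) → 2
E2 subexpression sizes:
  R → 5
  S → 5
  σ[h<2](S) → 0
  σ[h<=3](σ[h<2](S)) → 0
  U → 5
  σ[g<=5](U) → 2
  ρ[c/e](σ[g<=5](U)) → 2
  ρ[h/a](ρ[c/e](σ[g<=5](U))) → 2
  π[c,h](ρ[h/a](ρ[c/e](σ[g<=5](U)))) → 2
  (σ[h<=3](σ[h<2](S)) ∪ π[c,h](ρ[h/a](ρ[c/e](σ[g<=5](U))))) → 2
  σ[h>2]((σ[h<=3](σ[h<2](S)) ∪ π[c,h](ρ[h/a](ρ[c/e](σ[g<=5](U)))))) → 2
  (R ⋈[b=h] σ[h>2]((σ[h<=3](σ[h<2](S)) ∪ π[c,h](ρ[h/a](ρ[c/e](σ[g<=5](U))))))) → 2

E1 and E2 produce the same multiset:
b | v | z | c | h
4 | s | t | 7 | 4
6 | q | s | 4 | 6

yes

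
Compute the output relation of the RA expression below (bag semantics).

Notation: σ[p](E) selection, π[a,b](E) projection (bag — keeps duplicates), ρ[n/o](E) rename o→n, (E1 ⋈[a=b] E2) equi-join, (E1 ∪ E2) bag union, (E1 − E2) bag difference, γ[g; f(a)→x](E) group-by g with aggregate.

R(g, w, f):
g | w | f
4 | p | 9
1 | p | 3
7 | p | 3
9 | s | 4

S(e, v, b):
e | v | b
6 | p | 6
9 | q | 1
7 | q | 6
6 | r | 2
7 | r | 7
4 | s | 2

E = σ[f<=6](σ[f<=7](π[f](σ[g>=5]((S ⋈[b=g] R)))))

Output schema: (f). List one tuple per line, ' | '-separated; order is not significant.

Per-node cardinality:
  S → 6
  R → 4
  (S ⋈[b=g] R) → 2
  σ[g>=5]((S ⋈[b=g] R)) → 1
  π[f](σ[g>=5]((S ⋈[b=g] R))) → 1
  σ[f<=7](π[f](σ[g>=5]((S ⋈[b=g] R)))) → 1
  σ[f<=6](σ[f<=7](π[f](σ[g>=5]((S ⋈[b=g] R))))) → 1

== RESULT ==
f
3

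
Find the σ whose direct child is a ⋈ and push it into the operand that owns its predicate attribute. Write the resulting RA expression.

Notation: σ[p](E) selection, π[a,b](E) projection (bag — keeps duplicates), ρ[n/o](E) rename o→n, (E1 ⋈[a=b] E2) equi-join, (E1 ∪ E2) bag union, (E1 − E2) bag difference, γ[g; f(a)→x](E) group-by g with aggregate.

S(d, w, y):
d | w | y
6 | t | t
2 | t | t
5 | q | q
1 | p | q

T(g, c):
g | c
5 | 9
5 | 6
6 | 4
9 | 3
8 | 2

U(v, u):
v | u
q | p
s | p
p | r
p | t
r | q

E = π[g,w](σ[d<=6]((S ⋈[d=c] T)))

σ filters on d, owned by the left side.
E' = π[g,w]((σ[d<=6](S) ⋈[d=c] T))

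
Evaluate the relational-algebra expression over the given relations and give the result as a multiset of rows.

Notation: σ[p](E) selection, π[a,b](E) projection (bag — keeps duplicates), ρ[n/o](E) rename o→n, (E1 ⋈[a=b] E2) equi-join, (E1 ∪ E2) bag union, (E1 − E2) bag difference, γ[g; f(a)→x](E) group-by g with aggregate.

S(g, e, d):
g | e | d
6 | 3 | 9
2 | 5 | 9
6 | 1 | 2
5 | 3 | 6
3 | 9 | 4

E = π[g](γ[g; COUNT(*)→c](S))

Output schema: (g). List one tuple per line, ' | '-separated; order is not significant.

Subexpression sizes:
  S → 5
  γ[g; COUNT(*)→c](S) → 4
  π[g](γ[g; COUNT(*)→c](S)) → 4

== RESULT ==
g
2
3
5
6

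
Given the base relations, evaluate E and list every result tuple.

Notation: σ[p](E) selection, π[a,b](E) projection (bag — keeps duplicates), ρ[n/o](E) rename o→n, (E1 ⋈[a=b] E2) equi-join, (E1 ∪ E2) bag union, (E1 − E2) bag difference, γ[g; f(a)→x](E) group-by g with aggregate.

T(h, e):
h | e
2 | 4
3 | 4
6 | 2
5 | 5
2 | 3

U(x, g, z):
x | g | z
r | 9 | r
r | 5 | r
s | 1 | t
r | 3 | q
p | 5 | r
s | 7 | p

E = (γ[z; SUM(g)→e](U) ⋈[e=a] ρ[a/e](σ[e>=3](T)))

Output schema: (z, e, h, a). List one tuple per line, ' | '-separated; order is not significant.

Row counts bottom-up:
  U → 6
  γ[z; SUM(g)→e](U) → 4
  T → 5
  σ[e>=3](T) → 4
  ρ[a/e](σ[e>=3](T)) → 4
  (γ[z; SUM(g)→e](U) ⋈[e=a] ρ[a/e](σ[e>=3](T))) → 1

== RESULT ==
z | e | h | a
q | 3 | 2 | 3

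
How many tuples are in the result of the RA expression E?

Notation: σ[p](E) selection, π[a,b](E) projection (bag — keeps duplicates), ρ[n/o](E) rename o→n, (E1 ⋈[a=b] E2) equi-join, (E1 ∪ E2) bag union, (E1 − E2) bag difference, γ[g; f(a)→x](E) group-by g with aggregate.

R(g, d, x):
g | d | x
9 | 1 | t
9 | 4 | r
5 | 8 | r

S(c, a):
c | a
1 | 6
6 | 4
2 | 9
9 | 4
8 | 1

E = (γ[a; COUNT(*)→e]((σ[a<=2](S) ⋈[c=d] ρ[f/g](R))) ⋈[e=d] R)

Row counts bottom-up:
  S → 5
  σ[a<=2](S) → 1
  R → 3
  ρ[f/g](R) → 3
  (σ[a<=2](S) ⋈[c=d] ρ[f/g](R)) → 1
  γ[a; COUNT(*)→e]((σ[a<=2](S) ⋈[c=d] ρ[f/g](R))) → 1
  R → 3
  (γ[a; COUNT(*)→e]((σ[a<=2](S) ⋈[c=d] ρ[f/g](R))) ⋈[e=d] R) → 1

|E| = 1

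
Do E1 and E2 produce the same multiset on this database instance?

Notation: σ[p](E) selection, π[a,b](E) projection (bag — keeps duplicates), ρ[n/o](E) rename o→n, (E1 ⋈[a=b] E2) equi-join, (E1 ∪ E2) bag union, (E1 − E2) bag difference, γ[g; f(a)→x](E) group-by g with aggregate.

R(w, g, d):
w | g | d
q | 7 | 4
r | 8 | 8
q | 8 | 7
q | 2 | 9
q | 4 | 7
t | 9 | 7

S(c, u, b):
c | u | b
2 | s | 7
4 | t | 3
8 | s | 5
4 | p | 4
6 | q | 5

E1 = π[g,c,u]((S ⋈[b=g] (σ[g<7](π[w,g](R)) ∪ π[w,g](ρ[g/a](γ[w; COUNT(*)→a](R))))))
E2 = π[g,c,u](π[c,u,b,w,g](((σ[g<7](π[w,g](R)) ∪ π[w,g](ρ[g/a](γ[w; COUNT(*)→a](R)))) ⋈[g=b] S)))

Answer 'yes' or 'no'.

E1 subexpression sizes:
  S → 5
  R → 6
  π[w,g](R) → 6
  σ[g<7](π[w,g](R)) → 2
  R → 6
  γ[w; COUNT(*)→a](R) → 3
  ρ[g/a](γ[w; COUNT(*)→a](R)) → 3
  π[w,g](ρ[g/a](γ[w; COUNT(*)→a](R))) → 3
  (σ[g<7](π[w,g](R)) ∪ π[w,g](ρ[g/a](γ[w; COUNT(*)→a](R)))) → 5
  (S ⋈[b=g] (σ[g<7](π[w,g](R)) ∪ π[w,g](ρ[g/a](γ[w; COUNT(*)→a](R))))) → 2
  π[g,c,u]((S ⋈[b=g] (σ[g<7](π[w,g](R)) ∪ π[w,g](ρ[g/a](γ[w; COUNT(*)→a](R)))))) → 2
E2 subexpression sizes:
  R → 6
  π[w,g](R) → 6
  σ[g<7](π[w,g](R)) → 2
  R → 6
  γ[w; COUNT(*)→a](R) → 3
  ρ[g/a](γ[w; COUNT(*)→a](R)) → 3
  π[w,g](ρ[g/a](γ[w; COUNT(*)→a](R))) → 3
  (σ[g<7](π[w,g](R)) ∪ π[w,g](ρ[g/a](γ[w; COUNT(*)→a](R)))) → 5
  S → 5
  ((σ[g<7](π[w,g](R)) ∪ π[w,g](ρ[g/a](γ[w; COUNT(*)→a](R)))) ⋈[g=b] S) → 2
  π[c,u,b,w,g](((σ[g<7](π[w,g](R)) ∪ π[w,g](ρ[g/a](γ[w; COUNT(*)→a](R)))) ⋈[g=b] S)) → 2
  π[g,c,u](π[c,u,b,w,g](((σ[g<7](π[w,g](R)) ∪ π[w,g](ρ[g/a](γ[w; COUNT(*)→a](R)))) ⋈[g=b] S))) → 2

E1 and E2 produce the same multiset:
g | c | u
4 | 4 | p
4 | 4 | p

yes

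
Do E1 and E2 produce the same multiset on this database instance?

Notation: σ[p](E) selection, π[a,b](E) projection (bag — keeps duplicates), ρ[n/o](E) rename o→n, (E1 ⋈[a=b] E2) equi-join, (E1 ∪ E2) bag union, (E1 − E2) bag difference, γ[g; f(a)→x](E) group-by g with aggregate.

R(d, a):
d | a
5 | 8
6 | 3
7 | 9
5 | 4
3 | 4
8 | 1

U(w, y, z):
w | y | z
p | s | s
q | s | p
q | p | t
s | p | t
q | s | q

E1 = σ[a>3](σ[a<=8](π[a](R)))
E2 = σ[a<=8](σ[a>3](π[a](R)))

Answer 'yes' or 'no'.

E1 per-node cardinality:
  R → 6
  π[a](R) → 6
  σ[a<=8](π[a](R)) → 5
  σ[a>3](σ[a<=8](π[a](R))) → 3
E2 per-node cardinality:
  R → 6
  π[a](R) → 6
  σ[a>3](π[a](R)) → 4
  σ[a<=8](σ[a>3](π[a](R))) → 3

E1 and E2 produce the same multiset:
a
4
4
8

yes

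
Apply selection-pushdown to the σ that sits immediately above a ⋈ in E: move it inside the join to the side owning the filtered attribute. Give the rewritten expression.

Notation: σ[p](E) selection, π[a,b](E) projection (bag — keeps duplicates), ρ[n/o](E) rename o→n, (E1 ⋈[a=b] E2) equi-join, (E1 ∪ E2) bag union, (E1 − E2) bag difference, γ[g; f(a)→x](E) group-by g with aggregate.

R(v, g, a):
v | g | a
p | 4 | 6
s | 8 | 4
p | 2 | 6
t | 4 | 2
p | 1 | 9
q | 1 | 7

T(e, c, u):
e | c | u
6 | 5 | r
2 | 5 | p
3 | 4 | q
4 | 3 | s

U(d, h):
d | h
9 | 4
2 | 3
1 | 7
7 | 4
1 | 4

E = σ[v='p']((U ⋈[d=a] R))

σ filters on v, owned by the right side.
E' = (U ⋈[d=a] σ[v='p'](R))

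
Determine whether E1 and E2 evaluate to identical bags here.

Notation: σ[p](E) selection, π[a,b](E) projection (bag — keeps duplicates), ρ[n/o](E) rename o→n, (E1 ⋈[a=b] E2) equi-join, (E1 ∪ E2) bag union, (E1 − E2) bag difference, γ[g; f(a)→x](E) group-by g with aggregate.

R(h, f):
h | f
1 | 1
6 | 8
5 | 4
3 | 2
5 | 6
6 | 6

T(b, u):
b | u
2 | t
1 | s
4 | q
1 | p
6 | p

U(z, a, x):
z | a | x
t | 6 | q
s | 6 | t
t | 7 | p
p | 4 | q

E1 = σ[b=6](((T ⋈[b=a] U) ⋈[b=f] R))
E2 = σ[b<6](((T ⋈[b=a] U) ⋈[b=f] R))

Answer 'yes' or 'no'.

E1 subexpression sizes:
  T → 5
  U → 4
  (T ⋈[b=a] U) → 3
  R → 6
  ((T ⋈[b=a] U) ⋈[b=f] R) → 5
  σ[b=6](((T ⋈[b=a] U) ⋈[b=f] R)) → 4
E2 subexpression sizes:
  T → 5
  U → 4
  (T ⋈[b=a] U) → 3
  R → 6
  ((T ⋈[b=a] U) ⋈[b=f] R) → 5
  σ[b<6](((T ⋈[b=a] U) ⋈[b=f] R)) → 1

E1 result:
b | u | z | a | x | h | f
6 | p | s | 6 | t | 5 | 6
6 | p | s | 6 | t | 6 | 6
6 | p | t | 6 | q | 5 | 6
6 | p | t | 6 | q | 6 | 6
E2 result:
b | u | z | a | x | h | f
4 | q | p | 4 | q | 5 | 4
Witness: (6, 'p', 's', 6, 't', 5, 6) appears 1× in E1 but 0× in E2.

no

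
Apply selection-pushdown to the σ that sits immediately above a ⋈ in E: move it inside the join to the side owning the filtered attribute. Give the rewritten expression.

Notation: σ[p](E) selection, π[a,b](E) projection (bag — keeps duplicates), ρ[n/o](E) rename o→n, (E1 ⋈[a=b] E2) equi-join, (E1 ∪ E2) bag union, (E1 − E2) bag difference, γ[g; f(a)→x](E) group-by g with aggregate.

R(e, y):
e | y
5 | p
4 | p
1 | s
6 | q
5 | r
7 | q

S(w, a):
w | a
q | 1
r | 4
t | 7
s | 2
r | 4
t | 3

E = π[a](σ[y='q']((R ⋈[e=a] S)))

σ filters on y, owned by the left side.
E' = π[a]((σ[y='q'](R) ⋈[e=a] S))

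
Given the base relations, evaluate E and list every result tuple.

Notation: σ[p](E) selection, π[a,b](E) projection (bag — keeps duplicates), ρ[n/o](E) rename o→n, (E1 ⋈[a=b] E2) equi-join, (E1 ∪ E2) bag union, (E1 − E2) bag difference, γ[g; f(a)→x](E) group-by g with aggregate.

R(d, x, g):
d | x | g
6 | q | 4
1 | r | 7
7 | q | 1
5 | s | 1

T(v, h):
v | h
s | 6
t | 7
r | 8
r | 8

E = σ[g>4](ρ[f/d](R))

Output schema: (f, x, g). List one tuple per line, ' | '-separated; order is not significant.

Subexpression sizes:
  R → 4
  ρ[f/d](R) → 4
  σ[g>4](ρ[f/d](R)) → 1

== RESULT ==
f | x | g
1 | r | 7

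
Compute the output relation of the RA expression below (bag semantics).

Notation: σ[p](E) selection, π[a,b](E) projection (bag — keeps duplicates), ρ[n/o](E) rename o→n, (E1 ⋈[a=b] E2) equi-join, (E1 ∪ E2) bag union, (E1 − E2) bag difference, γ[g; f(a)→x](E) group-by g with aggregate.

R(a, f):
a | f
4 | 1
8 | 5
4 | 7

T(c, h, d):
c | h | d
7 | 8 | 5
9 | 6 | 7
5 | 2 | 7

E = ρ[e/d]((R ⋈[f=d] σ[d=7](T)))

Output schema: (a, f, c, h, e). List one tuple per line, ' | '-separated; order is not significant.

Row counts bottom-up:
  R → 3
  T → 3
  σ[d=7](T) → 2
  (R ⋈[f=d] σ[d=7](T)) → 2
  ρ[e/d]((R ⋈[f=d] σ[d=7](T))) → 2

== RESULT ==
a | f | c | h | e
4 | 7 | 5 | 2 | 7
4 | 7 | 9 | 6 | 7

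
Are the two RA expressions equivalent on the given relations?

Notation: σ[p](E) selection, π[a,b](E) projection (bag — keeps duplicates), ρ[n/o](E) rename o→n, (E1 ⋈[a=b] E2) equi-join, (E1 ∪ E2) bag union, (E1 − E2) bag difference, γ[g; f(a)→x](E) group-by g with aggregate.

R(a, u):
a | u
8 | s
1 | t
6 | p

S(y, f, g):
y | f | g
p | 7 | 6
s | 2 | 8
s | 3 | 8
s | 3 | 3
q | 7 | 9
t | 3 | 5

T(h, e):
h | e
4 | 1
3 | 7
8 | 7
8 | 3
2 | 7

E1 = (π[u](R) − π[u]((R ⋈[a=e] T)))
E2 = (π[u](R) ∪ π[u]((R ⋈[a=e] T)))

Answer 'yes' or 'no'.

E1 per-node cardinality:
  R → 3
  π[u](R) → 3
  R → 3
  T → 5
  (R ⋈[a=e] T) → 1
  π[u]((R ⋈[a=e] T)) → 1
  (π[u](R) − π[u]((R ⋈[a=e] T))) → 2
E2 per-node cardinality:
  R → 3
  π[u](R) → 3
  R → 3
  T → 5
  (R ⋈[a=e] T) → 1
  π[u]((R ⋈[a=e] T)) → 1
  (π[u](R) ∪ π[u]((R ⋈[a=e] T))) → 4

E1 result:
u
p
s
E2 result:
u
p
s
t
t
Witness: ('t',) appears 0× in E1 but 2× in E2.

no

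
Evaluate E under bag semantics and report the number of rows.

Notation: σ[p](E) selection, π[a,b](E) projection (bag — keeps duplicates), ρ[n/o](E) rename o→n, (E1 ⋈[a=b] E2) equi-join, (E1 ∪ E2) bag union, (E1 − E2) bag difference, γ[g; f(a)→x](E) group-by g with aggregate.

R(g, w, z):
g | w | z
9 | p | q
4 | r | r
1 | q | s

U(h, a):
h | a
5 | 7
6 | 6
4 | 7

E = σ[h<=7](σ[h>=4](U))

Stepwise |·|:
  U → 3
  σ[h>=4](U) → 3
  σ[h<=7](σ[h>=4](U)) → 3

|E| = 3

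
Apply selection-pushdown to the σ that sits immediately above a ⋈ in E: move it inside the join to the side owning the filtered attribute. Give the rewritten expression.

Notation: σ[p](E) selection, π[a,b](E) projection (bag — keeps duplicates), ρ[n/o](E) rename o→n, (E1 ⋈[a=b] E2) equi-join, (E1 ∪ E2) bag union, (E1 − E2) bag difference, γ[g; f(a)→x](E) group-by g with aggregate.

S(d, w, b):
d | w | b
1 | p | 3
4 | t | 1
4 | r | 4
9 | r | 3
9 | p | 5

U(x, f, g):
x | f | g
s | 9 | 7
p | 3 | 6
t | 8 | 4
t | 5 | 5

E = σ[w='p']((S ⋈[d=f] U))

σ filters on w, owned by the left side.
E' = (σ[w='p'](S) ⋈[d=f] U)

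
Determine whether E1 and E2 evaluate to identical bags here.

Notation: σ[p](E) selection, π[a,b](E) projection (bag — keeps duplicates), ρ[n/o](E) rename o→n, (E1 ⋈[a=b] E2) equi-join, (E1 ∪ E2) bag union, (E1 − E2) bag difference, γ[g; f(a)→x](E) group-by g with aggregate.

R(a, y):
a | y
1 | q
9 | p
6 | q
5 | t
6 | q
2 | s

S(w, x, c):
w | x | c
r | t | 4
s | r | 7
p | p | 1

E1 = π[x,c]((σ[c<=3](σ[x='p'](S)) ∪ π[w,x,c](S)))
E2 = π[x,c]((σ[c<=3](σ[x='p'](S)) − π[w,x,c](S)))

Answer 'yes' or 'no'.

E1 row counts bottom-up:
  S → 3
  σ[x='p'](S) → 1
  σ[c<=3](σ[x='p'](S)) → 1
  S → 3
  π[w,x,c](S) → 3
  (σ[c<=3](σ[x='p'](S)) ∪ π[w,x,c](S)) → 4
  π[x,c]((σ[c<=3](σ[x='p'](S)) ∪ π[w,x,c](S))) → 4
E2 row counts bottom-up:
  S → 3
  σ[x='p'](S) → 1
  σ[c<=3](σ[x='p'](S)) → 1
  S → 3
  π[w,x,c](S) → 3
  (σ[c<=3](σ[x='p'](S)) − π[w,x,c](S)) → 0
  π[x,c]((σ[c<=3](σ[x='p'](S)) − π[w,x,c](S))) → 0

E1 result:
x | c
p | 1
p | 1
r | 7
t | 4
E2 result:
x | c
(0 rows)
Witness: ('r', 7) appears 1× in E1 but 0× in E2.

no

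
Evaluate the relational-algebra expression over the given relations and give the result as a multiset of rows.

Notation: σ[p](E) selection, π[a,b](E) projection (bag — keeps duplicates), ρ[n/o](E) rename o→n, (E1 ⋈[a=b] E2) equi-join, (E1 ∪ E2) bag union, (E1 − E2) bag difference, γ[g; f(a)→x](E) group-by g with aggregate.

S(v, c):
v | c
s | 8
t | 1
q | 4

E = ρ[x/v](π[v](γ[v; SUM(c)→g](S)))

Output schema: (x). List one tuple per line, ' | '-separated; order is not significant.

Stepwise |·|:
  S → 3
  γ[v; SUM(c)→g](S) → 3
  π[v](γ[v; SUM(c)→g](S)) → 3
  ρ[x/v](π[v](γ[v; SUM(c)→g](S))) → 3

== RESULT ==
x
q
s
t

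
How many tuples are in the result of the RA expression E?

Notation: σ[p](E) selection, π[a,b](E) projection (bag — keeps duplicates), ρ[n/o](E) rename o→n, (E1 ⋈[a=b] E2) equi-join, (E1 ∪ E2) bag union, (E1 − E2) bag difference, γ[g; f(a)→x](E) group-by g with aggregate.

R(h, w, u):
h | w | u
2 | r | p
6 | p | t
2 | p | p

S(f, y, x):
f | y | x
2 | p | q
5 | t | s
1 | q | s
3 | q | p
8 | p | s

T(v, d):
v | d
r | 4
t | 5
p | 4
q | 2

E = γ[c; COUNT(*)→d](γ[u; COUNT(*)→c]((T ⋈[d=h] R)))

Subexpression sizes:
  T → 4
  R → 3
  (T ⋈[d=h] R) → 2
  γ[u; COUNT(*)→c]((T ⋈[d=h] R)) → 1
  γ[c; COUNT(*)→d](γ[u; COUNT(*)→c]((T ⋈[d=h] R))) → 1

|E| = 1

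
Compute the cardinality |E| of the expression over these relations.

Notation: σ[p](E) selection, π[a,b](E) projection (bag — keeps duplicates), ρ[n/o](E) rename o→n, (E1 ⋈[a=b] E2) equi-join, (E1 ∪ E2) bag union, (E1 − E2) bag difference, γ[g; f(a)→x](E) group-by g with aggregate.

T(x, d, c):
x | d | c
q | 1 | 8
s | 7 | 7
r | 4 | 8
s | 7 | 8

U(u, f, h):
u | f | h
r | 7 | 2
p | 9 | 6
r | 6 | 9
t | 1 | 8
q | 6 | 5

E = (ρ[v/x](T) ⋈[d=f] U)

Per-node cardinality:
  T → 4
  ρ[v/x](T) → 4
  U → 5
  (ρ[v/x](T) ⋈[d=f] U) → 3

|E| = 3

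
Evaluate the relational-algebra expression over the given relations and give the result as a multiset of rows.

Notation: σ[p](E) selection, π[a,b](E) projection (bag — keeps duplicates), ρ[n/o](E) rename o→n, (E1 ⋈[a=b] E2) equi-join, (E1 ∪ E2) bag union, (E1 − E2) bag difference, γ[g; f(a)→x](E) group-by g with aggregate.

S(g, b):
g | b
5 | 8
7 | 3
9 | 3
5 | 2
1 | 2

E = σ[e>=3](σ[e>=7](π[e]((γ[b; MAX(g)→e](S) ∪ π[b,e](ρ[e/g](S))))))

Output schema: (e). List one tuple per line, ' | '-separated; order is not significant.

Subexpression sizes:
  S → 5
  γ[b; MAX(g)→e](S) → 3
  S → 5
  ρ[e/g](S) → 5
  π[b,e](ρ[e/g](S)) → 5
  (γ[b; MAX(g)→e](S) ∪ π[b,e](ρ[e/g](S))) → 8
  π[e]((γ[b; MAX(g)→e](S) ∪ π[b,e](ρ[e/g](S)))) → 8
  σ[e>=7](π[e]((γ[b; MAX(g)→e](S) ∪ π[b,e](ρ[e/g](S))))) → 3
  σ[e>=3](σ[e>=7](π[e]((γ[b; MAX(g)→e](S) ∪ π[b,e](ρ[e/g](S)))))) → 3

== RESULT ==
e
7
9
9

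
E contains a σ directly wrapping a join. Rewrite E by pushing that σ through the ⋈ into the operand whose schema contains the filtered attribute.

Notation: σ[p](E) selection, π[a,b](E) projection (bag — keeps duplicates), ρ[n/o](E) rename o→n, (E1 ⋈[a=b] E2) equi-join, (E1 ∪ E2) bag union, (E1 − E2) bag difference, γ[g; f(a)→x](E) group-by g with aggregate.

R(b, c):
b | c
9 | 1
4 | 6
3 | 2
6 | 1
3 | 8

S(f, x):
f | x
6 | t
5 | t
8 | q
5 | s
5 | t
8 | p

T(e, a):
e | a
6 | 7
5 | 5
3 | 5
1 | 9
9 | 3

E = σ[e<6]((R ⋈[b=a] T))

σ filters on e, owned by the right side.
E' = (R ⋈[b=a] σ[e<6](T))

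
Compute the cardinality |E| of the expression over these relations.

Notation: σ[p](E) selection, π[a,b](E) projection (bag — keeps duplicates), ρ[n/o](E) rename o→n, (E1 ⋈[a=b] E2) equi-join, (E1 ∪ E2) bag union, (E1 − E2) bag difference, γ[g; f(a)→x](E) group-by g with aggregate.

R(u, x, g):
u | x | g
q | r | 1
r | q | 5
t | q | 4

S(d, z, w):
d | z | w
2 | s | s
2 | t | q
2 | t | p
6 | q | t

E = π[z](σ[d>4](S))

Row counts bottom-up:
  S → 4
  σ[d>4](S) → 1
  π[z](σ[d>4](S)) → 1

|E| = 1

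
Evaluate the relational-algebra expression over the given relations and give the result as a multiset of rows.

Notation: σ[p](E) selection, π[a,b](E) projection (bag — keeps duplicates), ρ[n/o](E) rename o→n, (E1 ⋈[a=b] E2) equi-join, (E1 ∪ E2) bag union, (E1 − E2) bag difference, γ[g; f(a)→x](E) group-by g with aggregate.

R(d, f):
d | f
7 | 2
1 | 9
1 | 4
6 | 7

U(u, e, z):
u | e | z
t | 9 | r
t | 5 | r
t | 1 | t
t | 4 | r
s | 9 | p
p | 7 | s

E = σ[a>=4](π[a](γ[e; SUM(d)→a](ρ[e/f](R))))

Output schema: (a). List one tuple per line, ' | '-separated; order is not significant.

Per-node cardinality:
  R → 4
  ρ[e/f](R) → 4
  γ[e; SUM(d)→a](ρ[e/f](R)) → 4
  π[a](γ[e; SUM(d)→a](ρ[e/f](R))) → 4
  σ[a>=4](π[a](γ[e; SUM(d)→a](ρ[e/f](R)))) → 2

== RESULT ==
a
6
7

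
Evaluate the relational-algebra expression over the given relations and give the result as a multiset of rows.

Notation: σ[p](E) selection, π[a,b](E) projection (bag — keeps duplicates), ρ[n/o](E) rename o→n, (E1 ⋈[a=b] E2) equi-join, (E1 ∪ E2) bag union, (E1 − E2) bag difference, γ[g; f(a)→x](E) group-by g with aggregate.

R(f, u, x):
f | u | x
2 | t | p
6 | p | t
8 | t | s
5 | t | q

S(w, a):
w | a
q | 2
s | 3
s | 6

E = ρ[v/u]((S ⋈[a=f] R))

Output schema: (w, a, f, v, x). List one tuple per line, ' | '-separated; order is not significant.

Per-node cardinality:
  S → 3
  R → 4
  (S ⋈[a=f] R) → 2
  ρ[v/u]((S ⋈[a=f] R)) → 2

== RESULT ==
w | a | f | v | x
q | 2 | 2 | t | p
s | 6 | 6 | p | t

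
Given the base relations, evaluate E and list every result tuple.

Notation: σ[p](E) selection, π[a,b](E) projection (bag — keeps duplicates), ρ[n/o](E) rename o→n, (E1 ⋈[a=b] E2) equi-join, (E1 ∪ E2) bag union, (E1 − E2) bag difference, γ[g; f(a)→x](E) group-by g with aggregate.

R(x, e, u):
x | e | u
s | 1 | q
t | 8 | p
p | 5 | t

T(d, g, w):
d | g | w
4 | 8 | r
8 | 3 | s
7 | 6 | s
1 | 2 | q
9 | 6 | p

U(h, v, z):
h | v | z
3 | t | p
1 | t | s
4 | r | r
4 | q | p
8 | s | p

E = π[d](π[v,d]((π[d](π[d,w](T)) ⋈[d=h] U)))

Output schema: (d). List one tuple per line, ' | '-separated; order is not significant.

Stepwise |·|:
  T → 5
  π[d,w](T) → 5
  π[d](π[d,w](T)) → 5
  U → 5
  (π[d](π[d,w](T)) ⋈[d=h] U) → 4
  π[v,d]((π[d](π[d,w](T)) ⋈[d=h] U)) → 4
  π[d](π[v,d]((π[d](π[d,w](T)) ⋈[d=h] U))) → 4

== RESULT ==
d
1
4
4
8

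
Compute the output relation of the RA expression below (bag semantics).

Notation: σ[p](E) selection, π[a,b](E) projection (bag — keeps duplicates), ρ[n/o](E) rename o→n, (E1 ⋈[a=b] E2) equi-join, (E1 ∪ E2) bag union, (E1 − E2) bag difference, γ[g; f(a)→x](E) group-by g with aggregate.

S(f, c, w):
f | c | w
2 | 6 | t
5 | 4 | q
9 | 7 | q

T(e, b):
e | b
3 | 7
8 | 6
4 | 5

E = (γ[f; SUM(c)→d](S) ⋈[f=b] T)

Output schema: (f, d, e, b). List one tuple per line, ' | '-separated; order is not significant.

Subexpression sizes:
  S → 3
  γ[f; SUM(c)→d](S) → 3
  T → 3
  (γ[f; SUM(c)→d](S) ⋈[f=b] T) → 1

== RESULT ==
f | d | e | b
5 | 4 | 4 | 5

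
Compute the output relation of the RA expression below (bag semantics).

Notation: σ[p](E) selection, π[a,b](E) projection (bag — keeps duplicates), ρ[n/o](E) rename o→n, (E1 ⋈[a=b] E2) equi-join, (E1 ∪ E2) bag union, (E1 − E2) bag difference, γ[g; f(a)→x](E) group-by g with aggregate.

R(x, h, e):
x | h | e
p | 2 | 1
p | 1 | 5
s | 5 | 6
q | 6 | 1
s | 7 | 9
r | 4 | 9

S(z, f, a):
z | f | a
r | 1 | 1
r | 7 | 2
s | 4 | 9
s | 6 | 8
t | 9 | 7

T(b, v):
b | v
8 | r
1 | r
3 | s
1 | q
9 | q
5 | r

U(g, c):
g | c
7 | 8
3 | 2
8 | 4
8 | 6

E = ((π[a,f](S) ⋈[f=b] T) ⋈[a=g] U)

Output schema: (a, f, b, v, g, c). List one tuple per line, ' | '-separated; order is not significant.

Row counts bottom-up:
  S → 5
  π[a,f](S) → 5
  T → 6
  (π[a,f](S) ⋈[f=b] T) → 3
  U → 4
  ((π[a,f](S) ⋈[f=b] T) ⋈[a=g] U) → 1

== RESULT ==
a | f | b | v | g | c
7 | 9 | 9 | q | 7 | 8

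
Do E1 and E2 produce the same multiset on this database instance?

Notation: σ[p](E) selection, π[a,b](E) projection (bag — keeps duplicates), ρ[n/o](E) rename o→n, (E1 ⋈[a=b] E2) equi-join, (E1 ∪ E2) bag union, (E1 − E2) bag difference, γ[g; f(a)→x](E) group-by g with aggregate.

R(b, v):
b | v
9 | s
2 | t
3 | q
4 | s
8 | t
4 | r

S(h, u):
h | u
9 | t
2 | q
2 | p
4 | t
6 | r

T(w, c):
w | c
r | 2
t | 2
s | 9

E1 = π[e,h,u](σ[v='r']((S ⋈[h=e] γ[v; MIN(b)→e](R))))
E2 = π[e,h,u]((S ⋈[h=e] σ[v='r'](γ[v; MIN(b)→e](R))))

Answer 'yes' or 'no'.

E1 row counts bottom-up:
  S → 5
  R → 6
  γ[v; MIN(b)→e](R) → 4
  (S ⋈[h=e] γ[v; MIN(b)→e](R)) → 4
  σ[v='r']((S ⋈[h=e] γ[v; MIN(b)→e](R))) → 1
  π[e,h,u](σ[v='r']((S ⋈[h=e] γ[v; MIN(b)→e](R)))) → 1
E2 row counts bottom-up:
  S → 5
  R → 6
  γ[v; MIN(b)→e](R) → 4
  σ[v='r'](γ[v; MIN(b)→e](R)) → 1
  (S ⋈[h=e] σ[v='r'](γ[v; MIN(b)→e](R))) → 1
  π[e,h,u]((S ⋈[h=e] σ[v='r'](γ[v; MIN(b)→e](R)))) → 1

E1 and E2 produce the same multiset:
e | h | u
4 | 4 | t

yes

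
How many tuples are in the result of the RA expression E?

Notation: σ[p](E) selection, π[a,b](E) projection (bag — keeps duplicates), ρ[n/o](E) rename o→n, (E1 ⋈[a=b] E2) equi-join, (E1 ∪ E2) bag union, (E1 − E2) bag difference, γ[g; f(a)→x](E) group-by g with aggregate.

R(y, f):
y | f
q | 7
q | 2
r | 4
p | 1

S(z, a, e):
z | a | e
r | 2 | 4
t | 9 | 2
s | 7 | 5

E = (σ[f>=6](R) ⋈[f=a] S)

Stepwise |·|:
  R → 4
  σ[f>=6](R) → 1
  S → 3
  (σ[f>=6](R) ⋈[f=a] S) → 1

|E| = 1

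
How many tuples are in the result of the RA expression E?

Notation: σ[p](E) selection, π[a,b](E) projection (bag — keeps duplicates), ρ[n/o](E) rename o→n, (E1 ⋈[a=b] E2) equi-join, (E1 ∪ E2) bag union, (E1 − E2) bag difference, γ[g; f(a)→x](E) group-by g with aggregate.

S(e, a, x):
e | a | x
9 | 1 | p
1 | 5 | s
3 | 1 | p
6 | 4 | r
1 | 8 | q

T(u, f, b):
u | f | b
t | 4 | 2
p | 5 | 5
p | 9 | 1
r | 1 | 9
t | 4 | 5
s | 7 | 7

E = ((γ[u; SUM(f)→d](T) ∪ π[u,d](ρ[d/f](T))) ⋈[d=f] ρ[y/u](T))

Subexpression sizes:
  T → 6
  γ[u; SUM(f)→d](T) → 4
  T → 6
  ρ[d/f](T) → 6
  π[u,d](ρ[d/f](T)) → 6
  (γ[u; SUM(f)→d](T) ∪ π[u,d](ρ[d/f](T))) → 10
  T → 6
  ρ[y/u](T) → 6
  ((γ[u; SUM(f)→d](T) ∪ π[u,d](ρ[d/f](T))) ⋈[d=f] ρ[y/u](T)) → 10

|E| = 10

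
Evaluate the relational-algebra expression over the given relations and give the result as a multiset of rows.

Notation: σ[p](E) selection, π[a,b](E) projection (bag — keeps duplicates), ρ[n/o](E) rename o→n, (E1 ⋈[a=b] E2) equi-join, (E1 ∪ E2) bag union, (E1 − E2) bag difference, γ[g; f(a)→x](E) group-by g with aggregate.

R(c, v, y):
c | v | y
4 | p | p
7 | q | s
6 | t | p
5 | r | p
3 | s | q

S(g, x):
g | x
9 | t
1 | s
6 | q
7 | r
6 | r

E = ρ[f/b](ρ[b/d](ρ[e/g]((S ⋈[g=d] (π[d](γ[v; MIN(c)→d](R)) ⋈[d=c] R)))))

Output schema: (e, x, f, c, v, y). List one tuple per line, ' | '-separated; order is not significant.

Row counts bottom-up:
  S → 5
  R → 5
  γ[v; MIN(c)→d](R) → 5
  π[d](γ[v; MIN(c)→d](R)) → 5
  R → 5
  (π[d](γ[v; MIN(c)→d](R)) ⋈[d=c] R) → 5
  (S ⋈[g=d] (π[d](γ[v; MIN(c)→d](R)) ⋈[d=c] R)) → 3
  ρ[e/g]((S ⋈[g=d] (π[d](γ[v; MIN(c)→d](R)) ⋈[d=c] R))) → 3
  ρ[b/d](ρ[e/g]((S ⋈[g=d] (π[d](γ[v; MIN(c)→d](R)) ⋈[d=c] R)))) → 3
  ρ[f/b](ρ[b/d](ρ[e/g]((S ⋈[g=d] (π[d](γ[v; MIN(c)→d](R)) ⋈[d=c] R))))) → 3

== RESULT ==
e | x | f | c | v | y
6 | q | 6 | 6 | t | p
6 | r | 6 | 6 | t | p
7 | r | 7 | 7 | q | s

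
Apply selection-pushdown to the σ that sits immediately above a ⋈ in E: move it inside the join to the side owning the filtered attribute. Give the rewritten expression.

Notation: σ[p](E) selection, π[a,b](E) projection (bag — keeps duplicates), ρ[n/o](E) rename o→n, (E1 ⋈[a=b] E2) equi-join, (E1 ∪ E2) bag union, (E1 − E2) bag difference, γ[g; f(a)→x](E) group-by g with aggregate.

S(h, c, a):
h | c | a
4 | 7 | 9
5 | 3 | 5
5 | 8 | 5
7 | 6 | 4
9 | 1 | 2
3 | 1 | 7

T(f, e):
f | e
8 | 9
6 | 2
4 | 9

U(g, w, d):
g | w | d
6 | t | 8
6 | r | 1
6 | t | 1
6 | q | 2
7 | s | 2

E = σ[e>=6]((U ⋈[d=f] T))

σ filters on e, owned by the right side.
E' = (U ⋈[d=f] σ[e>=6](T))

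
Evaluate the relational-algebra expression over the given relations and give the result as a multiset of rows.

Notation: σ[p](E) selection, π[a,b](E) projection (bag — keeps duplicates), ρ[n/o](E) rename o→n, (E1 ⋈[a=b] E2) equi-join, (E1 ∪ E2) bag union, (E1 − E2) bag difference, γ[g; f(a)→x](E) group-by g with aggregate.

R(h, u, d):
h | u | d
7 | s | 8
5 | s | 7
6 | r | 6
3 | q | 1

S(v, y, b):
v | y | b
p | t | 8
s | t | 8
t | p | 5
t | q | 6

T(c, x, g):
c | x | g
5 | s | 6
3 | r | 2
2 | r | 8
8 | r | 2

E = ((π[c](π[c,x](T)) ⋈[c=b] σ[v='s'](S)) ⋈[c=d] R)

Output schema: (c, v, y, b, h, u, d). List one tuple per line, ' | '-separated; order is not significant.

Subexpression sizes:
  T → 4
  π[c,x](T) → 4
  π[c](π[c,x](T)) → 4
  S → 4
  σ[v='s'](S) → 1
  (π[c](π[c,x](T)) ⋈[c=b] σ[v='s'](S)) → 1
  R → 4
  ((π[c](π[c,x](T)) ⋈[c=b] σ[v='s'](S)) ⋈[c=d] R) → 1

== RESULT ==
c | v | y | b | h | u | d
8 | s | t | 8 | 7 | s | 8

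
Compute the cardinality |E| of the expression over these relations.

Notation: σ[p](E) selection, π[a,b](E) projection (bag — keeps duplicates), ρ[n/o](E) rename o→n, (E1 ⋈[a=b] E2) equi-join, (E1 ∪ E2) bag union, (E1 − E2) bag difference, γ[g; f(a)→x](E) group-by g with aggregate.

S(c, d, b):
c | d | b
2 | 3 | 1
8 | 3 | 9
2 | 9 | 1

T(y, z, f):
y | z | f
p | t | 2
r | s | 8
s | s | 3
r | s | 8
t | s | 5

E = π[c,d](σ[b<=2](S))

Per-node cardinality:
  S → 3
  σ[b<=2](S) → 2
  π[c,d](σ[b<=2](S)) → 2

|E| = 2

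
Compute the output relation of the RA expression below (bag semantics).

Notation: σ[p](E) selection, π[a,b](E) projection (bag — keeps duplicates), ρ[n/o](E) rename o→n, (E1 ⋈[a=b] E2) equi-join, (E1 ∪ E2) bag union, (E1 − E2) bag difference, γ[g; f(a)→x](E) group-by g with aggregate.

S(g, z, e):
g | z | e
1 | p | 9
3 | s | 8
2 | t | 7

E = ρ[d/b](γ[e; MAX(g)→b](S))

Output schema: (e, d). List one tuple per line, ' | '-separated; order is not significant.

Row counts bottom-up:
  S → 3
  γ[e; MAX(g)→b](S) → 3
  ρ[d/b](γ[e; MAX(g)→b](S)) → 3

== RESULT ==
e | d
7 | 2
8 | 3
9 | 1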